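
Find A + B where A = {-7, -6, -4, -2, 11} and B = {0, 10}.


A + B = {a + b : a ∈ A, b ∈ B}.
Enumerate all |A|·|B| = 5·2 = 10 pairs (a, b) and collect distinct sums.
a = -7: -7+0=-7, -7+10=3
a = -6: -6+0=-6, -6+10=4
a = -4: -4+0=-4, -4+10=6
a = -2: -2+0=-2, -2+10=8
a = 11: 11+0=11, 11+10=21
Collecting distinct sums: A + B = {-7, -6, -4, -2, 3, 4, 6, 8, 11, 21}
|A + B| = 10

A + B = {-7, -6, -4, -2, 3, 4, 6, 8, 11, 21}


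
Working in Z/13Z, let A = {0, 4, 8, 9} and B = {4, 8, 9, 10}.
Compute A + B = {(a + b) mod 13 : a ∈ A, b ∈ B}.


Work in Z/13Z: reduce every sum a + b modulo 13.
Enumerate all 16 pairs:
a = 0: 0+4=4, 0+8=8, 0+9=9, 0+10=10
a = 4: 4+4=8, 4+8=12, 4+9=0, 4+10=1
a = 8: 8+4=12, 8+8=3, 8+9=4, 8+10=5
a = 9: 9+4=0, 9+8=4, 9+9=5, 9+10=6
Distinct residues collected: {0, 1, 3, 4, 5, 6, 8, 9, 10, 12}
|A + B| = 10 (out of 13 total residues).

A + B = {0, 1, 3, 4, 5, 6, 8, 9, 10, 12}


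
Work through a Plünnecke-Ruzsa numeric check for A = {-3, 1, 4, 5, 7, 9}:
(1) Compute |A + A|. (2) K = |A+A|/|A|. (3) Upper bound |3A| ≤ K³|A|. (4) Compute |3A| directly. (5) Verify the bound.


|A| = 6.
Step 1: Compute A + A by enumerating all 36 pairs.
A + A = {-6, -2, 1, 2, 4, 5, 6, 8, 9, 10, 11, 12, 13, 14, 16, 18}, so |A + A| = 16.
Step 2: Doubling constant K = |A + A|/|A| = 16/6 = 16/6 ≈ 2.6667.
Step 3: Plünnecke-Ruzsa gives |3A| ≤ K³·|A| = (2.6667)³ · 6 ≈ 113.7778.
Step 4: Compute 3A = A + A + A directly by enumerating all triples (a,b,c) ∈ A³; |3A| = 28.
Step 5: Check 28 ≤ 113.7778? Yes ✓.

K = 16/6, Plünnecke-Ruzsa bound K³|A| ≈ 113.7778, |3A| = 28, inequality holds.


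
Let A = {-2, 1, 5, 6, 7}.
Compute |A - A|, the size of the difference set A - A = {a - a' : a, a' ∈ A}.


A - A = {a - a' : a, a' ∈ A}; |A| = 5.
Bounds: 2|A|-1 ≤ |A - A| ≤ |A|² - |A| + 1, i.e. 9 ≤ |A - A| ≤ 21.
Note: 0 ∈ A - A always (from a - a). The set is symmetric: if d ∈ A - A then -d ∈ A - A.
Enumerate nonzero differences d = a - a' with a > a' (then include -d):
Positive differences: {1, 2, 3, 4, 5, 6, 7, 8, 9}
Full difference set: {0} ∪ (positive diffs) ∪ (negative diffs).
|A - A| = 1 + 2·9 = 19 (matches direct enumeration: 19).

|A - A| = 19


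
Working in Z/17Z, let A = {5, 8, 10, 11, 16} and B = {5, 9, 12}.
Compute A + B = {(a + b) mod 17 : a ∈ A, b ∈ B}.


Work in Z/17Z: reduce every sum a + b modulo 17.
Enumerate all 15 pairs:
a = 5: 5+5=10, 5+9=14, 5+12=0
a = 8: 8+5=13, 8+9=0, 8+12=3
a = 10: 10+5=15, 10+9=2, 10+12=5
a = 11: 11+5=16, 11+9=3, 11+12=6
a = 16: 16+5=4, 16+9=8, 16+12=11
Distinct residues collected: {0, 2, 3, 4, 5, 6, 8, 10, 11, 13, 14, 15, 16}
|A + B| = 13 (out of 17 total residues).

A + B = {0, 2, 3, 4, 5, 6, 8, 10, 11, 13, 14, 15, 16}


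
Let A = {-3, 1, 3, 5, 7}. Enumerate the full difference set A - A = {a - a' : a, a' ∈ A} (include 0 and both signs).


A - A = {a - a' : a, a' ∈ A}.
Compute a - a' for each ordered pair (a, a'):
a = -3: -3--3=0, -3-1=-4, -3-3=-6, -3-5=-8, -3-7=-10
a = 1: 1--3=4, 1-1=0, 1-3=-2, 1-5=-4, 1-7=-6
a = 3: 3--3=6, 3-1=2, 3-3=0, 3-5=-2, 3-7=-4
a = 5: 5--3=8, 5-1=4, 5-3=2, 5-5=0, 5-7=-2
a = 7: 7--3=10, 7-1=6, 7-3=4, 7-5=2, 7-7=0
Collecting distinct values (and noting 0 appears from a-a):
A - A = {-10, -8, -6, -4, -2, 0, 2, 4, 6, 8, 10}
|A - A| = 11

A - A = {-10, -8, -6, -4, -2, 0, 2, 4, 6, 8, 10}


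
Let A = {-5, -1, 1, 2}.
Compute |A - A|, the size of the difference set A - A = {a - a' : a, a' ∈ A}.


A - A = {a - a' : a, a' ∈ A}; |A| = 4.
Bounds: 2|A|-1 ≤ |A - A| ≤ |A|² - |A| + 1, i.e. 7 ≤ |A - A| ≤ 13.
Note: 0 ∈ A - A always (from a - a). The set is symmetric: if d ∈ A - A then -d ∈ A - A.
Enumerate nonzero differences d = a - a' with a > a' (then include -d):
Positive differences: {1, 2, 3, 4, 6, 7}
Full difference set: {0} ∪ (positive diffs) ∪ (negative diffs).
|A - A| = 1 + 2·6 = 13 (matches direct enumeration: 13).

|A - A| = 13


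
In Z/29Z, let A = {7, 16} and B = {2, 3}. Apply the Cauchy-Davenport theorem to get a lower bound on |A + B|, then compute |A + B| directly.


Cauchy-Davenport: |A + B| ≥ min(p, |A| + |B| - 1) for A, B nonempty in Z/pZ.
|A| = 2, |B| = 2, p = 29.
CD lower bound = min(29, 2 + 2 - 1) = min(29, 3) = 3.
Compute A + B mod 29 directly:
a = 7: 7+2=9, 7+3=10
a = 16: 16+2=18, 16+3=19
A + B = {9, 10, 18, 19}, so |A + B| = 4.
Verify: 4 ≥ 3? Yes ✓.

CD lower bound = 3, actual |A + B| = 4.


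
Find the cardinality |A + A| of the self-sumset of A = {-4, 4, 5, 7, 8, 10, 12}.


A + A = {a + a' : a, a' ∈ A}; |A| = 7.
General bounds: 2|A| - 1 ≤ |A + A| ≤ |A|(|A|+1)/2, i.e. 13 ≤ |A + A| ≤ 28.
Lower bound 2|A|-1 is attained iff A is an arithmetic progression.
Enumerate sums a + a' for a ≤ a' (symmetric, so this suffices):
a = -4: -4+-4=-8, -4+4=0, -4+5=1, -4+7=3, -4+8=4, -4+10=6, -4+12=8
a = 4: 4+4=8, 4+5=9, 4+7=11, 4+8=12, 4+10=14, 4+12=16
a = 5: 5+5=10, 5+7=12, 5+8=13, 5+10=15, 5+12=17
a = 7: 7+7=14, 7+8=15, 7+10=17, 7+12=19
a = 8: 8+8=16, 8+10=18, 8+12=20
a = 10: 10+10=20, 10+12=22
a = 12: 12+12=24
Distinct sums: {-8, 0, 1, 3, 4, 6, 8, 9, 10, 11, 12, 13, 14, 15, 16, 17, 18, 19, 20, 22, 24}
|A + A| = 21

|A + A| = 21


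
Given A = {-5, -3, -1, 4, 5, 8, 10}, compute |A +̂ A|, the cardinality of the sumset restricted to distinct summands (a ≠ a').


Restricted sumset: A +̂ A = {a + a' : a ∈ A, a' ∈ A, a ≠ a'}.
Equivalently, take A + A and drop any sum 2a that is achievable ONLY as a + a for a ∈ A (i.e. sums representable only with equal summands).
Enumerate pairs (a, a') with a < a' (symmetric, so each unordered pair gives one sum; this covers all a ≠ a'):
  -5 + -3 = -8
  -5 + -1 = -6
  -5 + 4 = -1
  -5 + 5 = 0
  -5 + 8 = 3
  -5 + 10 = 5
  -3 + -1 = -4
  -3 + 4 = 1
  -3 + 5 = 2
  -3 + 8 = 5
  -3 + 10 = 7
  -1 + 4 = 3
  -1 + 5 = 4
  -1 + 8 = 7
  -1 + 10 = 9
  4 + 5 = 9
  4 + 8 = 12
  4 + 10 = 14
  5 + 8 = 13
  5 + 10 = 15
  8 + 10 = 18
Collected distinct sums: {-8, -6, -4, -1, 0, 1, 2, 3, 4, 5, 7, 9, 12, 13, 14, 15, 18}
|A +̂ A| = 17
(Reference bound: |A +̂ A| ≥ 2|A| - 3 for |A| ≥ 2, with |A| = 7 giving ≥ 11.)

|A +̂ A| = 17


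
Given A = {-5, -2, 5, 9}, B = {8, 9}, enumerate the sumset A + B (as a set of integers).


A + B = {a + b : a ∈ A, b ∈ B}.
Enumerate all |A|·|B| = 4·2 = 8 pairs (a, b) and collect distinct sums.
a = -5: -5+8=3, -5+9=4
a = -2: -2+8=6, -2+9=7
a = 5: 5+8=13, 5+9=14
a = 9: 9+8=17, 9+9=18
Collecting distinct sums: A + B = {3, 4, 6, 7, 13, 14, 17, 18}
|A + B| = 8

A + B = {3, 4, 6, 7, 13, 14, 17, 18}


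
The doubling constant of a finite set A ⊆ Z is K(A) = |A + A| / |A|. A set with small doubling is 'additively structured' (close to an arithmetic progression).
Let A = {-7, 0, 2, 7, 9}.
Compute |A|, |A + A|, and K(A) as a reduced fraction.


|A| = 5.
Compute A + A by enumerating all 25 pairs.
A + A = {-14, -7, -5, 0, 2, 4, 7, 9, 11, 14, 16, 18}, so |A + A| = 12.
K = |A + A| / |A| = 12/5 (already in lowest terms) ≈ 2.4000.
Reference: AP of size 5 gives K = 9/5 ≈ 1.8000; a fully generic set of size 5 gives K ≈ 3.0000.

|A| = 5, |A + A| = 12, K = 12/5.


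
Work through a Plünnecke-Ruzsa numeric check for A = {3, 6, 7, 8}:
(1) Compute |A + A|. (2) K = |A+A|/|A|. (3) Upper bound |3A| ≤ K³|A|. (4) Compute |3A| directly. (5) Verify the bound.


|A| = 4.
Step 1: Compute A + A by enumerating all 16 pairs.
A + A = {6, 9, 10, 11, 12, 13, 14, 15, 16}, so |A + A| = 9.
Step 2: Doubling constant K = |A + A|/|A| = 9/4 = 9/4 ≈ 2.2500.
Step 3: Plünnecke-Ruzsa gives |3A| ≤ K³·|A| = (2.2500)³ · 4 ≈ 45.5625.
Step 4: Compute 3A = A + A + A directly by enumerating all triples (a,b,c) ∈ A³; |3A| = 14.
Step 5: Check 14 ≤ 45.5625? Yes ✓.

K = 9/4, Plünnecke-Ruzsa bound K³|A| ≈ 45.5625, |3A| = 14, inequality holds.


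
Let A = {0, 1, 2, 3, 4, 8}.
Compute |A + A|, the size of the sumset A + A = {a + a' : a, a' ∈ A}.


A + A = {a + a' : a, a' ∈ A}; |A| = 6.
General bounds: 2|A| - 1 ≤ |A + A| ≤ |A|(|A|+1)/2, i.e. 11 ≤ |A + A| ≤ 21.
Lower bound 2|A|-1 is attained iff A is an arithmetic progression.
Enumerate sums a + a' for a ≤ a' (symmetric, so this suffices):
a = 0: 0+0=0, 0+1=1, 0+2=2, 0+3=3, 0+4=4, 0+8=8
a = 1: 1+1=2, 1+2=3, 1+3=4, 1+4=5, 1+8=9
a = 2: 2+2=4, 2+3=5, 2+4=6, 2+8=10
a = 3: 3+3=6, 3+4=7, 3+8=11
a = 4: 4+4=8, 4+8=12
a = 8: 8+8=16
Distinct sums: {0, 1, 2, 3, 4, 5, 6, 7, 8, 9, 10, 11, 12, 16}
|A + A| = 14

|A + A| = 14


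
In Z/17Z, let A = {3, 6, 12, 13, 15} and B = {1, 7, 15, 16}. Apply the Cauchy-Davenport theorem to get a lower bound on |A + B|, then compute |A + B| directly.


Cauchy-Davenport: |A + B| ≥ min(p, |A| + |B| - 1) for A, B nonempty in Z/pZ.
|A| = 5, |B| = 4, p = 17.
CD lower bound = min(17, 5 + 4 - 1) = min(17, 8) = 8.
Compute A + B mod 17 directly:
a = 3: 3+1=4, 3+7=10, 3+15=1, 3+16=2
a = 6: 6+1=7, 6+7=13, 6+15=4, 6+16=5
a = 12: 12+1=13, 12+7=2, 12+15=10, 12+16=11
a = 13: 13+1=14, 13+7=3, 13+15=11, 13+16=12
a = 15: 15+1=16, 15+7=5, 15+15=13, 15+16=14
A + B = {1, 2, 3, 4, 5, 7, 10, 11, 12, 13, 14, 16}, so |A + B| = 12.
Verify: 12 ≥ 8? Yes ✓.

CD lower bound = 8, actual |A + B| = 12.


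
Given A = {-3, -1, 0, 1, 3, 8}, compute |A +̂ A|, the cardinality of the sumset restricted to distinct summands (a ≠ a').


Restricted sumset: A +̂ A = {a + a' : a ∈ A, a' ∈ A, a ≠ a'}.
Equivalently, take A + A and drop any sum 2a that is achievable ONLY as a + a for a ∈ A (i.e. sums representable only with equal summands).
Enumerate pairs (a, a') with a < a' (symmetric, so each unordered pair gives one sum; this covers all a ≠ a'):
  -3 + -1 = -4
  -3 + 0 = -3
  -3 + 1 = -2
  -3 + 3 = 0
  -3 + 8 = 5
  -1 + 0 = -1
  -1 + 1 = 0
  -1 + 3 = 2
  -1 + 8 = 7
  0 + 1 = 1
  0 + 3 = 3
  0 + 8 = 8
  1 + 3 = 4
  1 + 8 = 9
  3 + 8 = 11
Collected distinct sums: {-4, -3, -2, -1, 0, 1, 2, 3, 4, 5, 7, 8, 9, 11}
|A +̂ A| = 14
(Reference bound: |A +̂ A| ≥ 2|A| - 3 for |A| ≥ 2, with |A| = 6 giving ≥ 9.)

|A +̂ A| = 14


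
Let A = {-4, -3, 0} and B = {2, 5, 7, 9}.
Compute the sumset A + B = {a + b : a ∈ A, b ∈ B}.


A + B = {a + b : a ∈ A, b ∈ B}.
Enumerate all |A|·|B| = 3·4 = 12 pairs (a, b) and collect distinct sums.
a = -4: -4+2=-2, -4+5=1, -4+7=3, -4+9=5
a = -3: -3+2=-1, -3+5=2, -3+7=4, -3+9=6
a = 0: 0+2=2, 0+5=5, 0+7=7, 0+9=9
Collecting distinct sums: A + B = {-2, -1, 1, 2, 3, 4, 5, 6, 7, 9}
|A + B| = 10

A + B = {-2, -1, 1, 2, 3, 4, 5, 6, 7, 9}


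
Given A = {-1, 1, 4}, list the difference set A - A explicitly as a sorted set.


A - A = {a - a' : a, a' ∈ A}.
Compute a - a' for each ordered pair (a, a'):
a = -1: -1--1=0, -1-1=-2, -1-4=-5
a = 1: 1--1=2, 1-1=0, 1-4=-3
a = 4: 4--1=5, 4-1=3, 4-4=0
Collecting distinct values (and noting 0 appears from a-a):
A - A = {-5, -3, -2, 0, 2, 3, 5}
|A - A| = 7

A - A = {-5, -3, -2, 0, 2, 3, 5}


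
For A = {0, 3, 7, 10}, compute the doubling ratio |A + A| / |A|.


|A| = 4.
Compute A + A by enumerating all 16 pairs.
A + A = {0, 3, 6, 7, 10, 13, 14, 17, 20}, so |A + A| = 9.
K = |A + A| / |A| = 9/4 (already in lowest terms) ≈ 2.2500.
Reference: AP of size 4 gives K = 7/4 ≈ 1.7500; a fully generic set of size 4 gives K ≈ 2.5000.

|A| = 4, |A + A| = 9, K = 9/4.


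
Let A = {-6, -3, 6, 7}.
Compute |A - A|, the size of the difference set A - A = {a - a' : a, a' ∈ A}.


A - A = {a - a' : a, a' ∈ A}; |A| = 4.
Bounds: 2|A|-1 ≤ |A - A| ≤ |A|² - |A| + 1, i.e. 7 ≤ |A - A| ≤ 13.
Note: 0 ∈ A - A always (from a - a). The set is symmetric: if d ∈ A - A then -d ∈ A - A.
Enumerate nonzero differences d = a - a' with a > a' (then include -d):
Positive differences: {1, 3, 9, 10, 12, 13}
Full difference set: {0} ∪ (positive diffs) ∪ (negative diffs).
|A - A| = 1 + 2·6 = 13 (matches direct enumeration: 13).

|A - A| = 13


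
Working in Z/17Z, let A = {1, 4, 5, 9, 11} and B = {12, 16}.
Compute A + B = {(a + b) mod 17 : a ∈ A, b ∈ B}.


Work in Z/17Z: reduce every sum a + b modulo 17.
Enumerate all 10 pairs:
a = 1: 1+12=13, 1+16=0
a = 4: 4+12=16, 4+16=3
a = 5: 5+12=0, 5+16=4
a = 9: 9+12=4, 9+16=8
a = 11: 11+12=6, 11+16=10
Distinct residues collected: {0, 3, 4, 6, 8, 10, 13, 16}
|A + B| = 8 (out of 17 total residues).

A + B = {0, 3, 4, 6, 8, 10, 13, 16}


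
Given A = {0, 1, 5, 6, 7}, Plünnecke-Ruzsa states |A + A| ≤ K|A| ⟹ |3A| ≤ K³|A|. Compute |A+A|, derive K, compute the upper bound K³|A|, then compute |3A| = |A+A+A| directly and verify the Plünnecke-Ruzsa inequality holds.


|A| = 5.
Step 1: Compute A + A by enumerating all 25 pairs.
A + A = {0, 1, 2, 5, 6, 7, 8, 10, 11, 12, 13, 14}, so |A + A| = 12.
Step 2: Doubling constant K = |A + A|/|A| = 12/5 = 12/5 ≈ 2.4000.
Step 3: Plünnecke-Ruzsa gives |3A| ≤ K³·|A| = (2.4000)³ · 5 ≈ 69.1200.
Step 4: Compute 3A = A + A + A directly by enumerating all triples (a,b,c) ∈ A³; |3A| = 21.
Step 5: Check 21 ≤ 69.1200? Yes ✓.

K = 12/5, Plünnecke-Ruzsa bound K³|A| ≈ 69.1200, |3A| = 21, inequality holds.


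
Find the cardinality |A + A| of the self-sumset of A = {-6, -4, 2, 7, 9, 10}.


A + A = {a + a' : a, a' ∈ A}; |A| = 6.
General bounds: 2|A| - 1 ≤ |A + A| ≤ |A|(|A|+1)/2, i.e. 11 ≤ |A + A| ≤ 21.
Lower bound 2|A|-1 is attained iff A is an arithmetic progression.
Enumerate sums a + a' for a ≤ a' (symmetric, so this suffices):
a = -6: -6+-6=-12, -6+-4=-10, -6+2=-4, -6+7=1, -6+9=3, -6+10=4
a = -4: -4+-4=-8, -4+2=-2, -4+7=3, -4+9=5, -4+10=6
a = 2: 2+2=4, 2+7=9, 2+9=11, 2+10=12
a = 7: 7+7=14, 7+9=16, 7+10=17
a = 9: 9+9=18, 9+10=19
a = 10: 10+10=20
Distinct sums: {-12, -10, -8, -4, -2, 1, 3, 4, 5, 6, 9, 11, 12, 14, 16, 17, 18, 19, 20}
|A + A| = 19

|A + A| = 19


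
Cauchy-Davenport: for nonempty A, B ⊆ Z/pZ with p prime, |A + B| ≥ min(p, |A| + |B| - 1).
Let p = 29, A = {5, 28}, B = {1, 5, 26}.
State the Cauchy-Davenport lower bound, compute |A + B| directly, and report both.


Cauchy-Davenport: |A + B| ≥ min(p, |A| + |B| - 1) for A, B nonempty in Z/pZ.
|A| = 2, |B| = 3, p = 29.
CD lower bound = min(29, 2 + 3 - 1) = min(29, 4) = 4.
Compute A + B mod 29 directly:
a = 5: 5+1=6, 5+5=10, 5+26=2
a = 28: 28+1=0, 28+5=4, 28+26=25
A + B = {0, 2, 4, 6, 10, 25}, so |A + B| = 6.
Verify: 6 ≥ 4? Yes ✓.

CD lower bound = 4, actual |A + B| = 6.


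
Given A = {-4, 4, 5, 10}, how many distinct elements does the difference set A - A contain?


A - A = {a - a' : a, a' ∈ A}; |A| = 4.
Bounds: 2|A|-1 ≤ |A - A| ≤ |A|² - |A| + 1, i.e. 7 ≤ |A - A| ≤ 13.
Note: 0 ∈ A - A always (from a - a). The set is symmetric: if d ∈ A - A then -d ∈ A - A.
Enumerate nonzero differences d = a - a' with a > a' (then include -d):
Positive differences: {1, 5, 6, 8, 9, 14}
Full difference set: {0} ∪ (positive diffs) ∪ (negative diffs).
|A - A| = 1 + 2·6 = 13 (matches direct enumeration: 13).

|A - A| = 13


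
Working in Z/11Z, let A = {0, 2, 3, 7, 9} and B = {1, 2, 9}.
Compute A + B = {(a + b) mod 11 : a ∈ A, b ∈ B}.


Work in Z/11Z: reduce every sum a + b modulo 11.
Enumerate all 15 pairs:
a = 0: 0+1=1, 0+2=2, 0+9=9
a = 2: 2+1=3, 2+2=4, 2+9=0
a = 3: 3+1=4, 3+2=5, 3+9=1
a = 7: 7+1=8, 7+2=9, 7+9=5
a = 9: 9+1=10, 9+2=0, 9+9=7
Distinct residues collected: {0, 1, 2, 3, 4, 5, 7, 8, 9, 10}
|A + B| = 10 (out of 11 total residues).

A + B = {0, 1, 2, 3, 4, 5, 7, 8, 9, 10}


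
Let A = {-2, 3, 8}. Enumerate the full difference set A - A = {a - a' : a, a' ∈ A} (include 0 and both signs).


A - A = {a - a' : a, a' ∈ A}.
Compute a - a' for each ordered pair (a, a'):
a = -2: -2--2=0, -2-3=-5, -2-8=-10
a = 3: 3--2=5, 3-3=0, 3-8=-5
a = 8: 8--2=10, 8-3=5, 8-8=0
Collecting distinct values (and noting 0 appears from a-a):
A - A = {-10, -5, 0, 5, 10}
|A - A| = 5

A - A = {-10, -5, 0, 5, 10}


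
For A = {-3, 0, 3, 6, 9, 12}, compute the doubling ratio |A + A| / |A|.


|A| = 6.
Compute A + A by enumerating all 36 pairs.
A + A = {-6, -3, 0, 3, 6, 9, 12, 15, 18, 21, 24}, so |A + A| = 11.
K = |A + A| / |A| = 11/6 (already in lowest terms) ≈ 1.8333.
Reference: AP of size 6 gives K = 11/6 ≈ 1.8333; a fully generic set of size 6 gives K ≈ 3.5000.

|A| = 6, |A + A| = 11, K = 11/6.


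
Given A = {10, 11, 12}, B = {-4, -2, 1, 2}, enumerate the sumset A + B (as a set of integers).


A + B = {a + b : a ∈ A, b ∈ B}.
Enumerate all |A|·|B| = 3·4 = 12 pairs (a, b) and collect distinct sums.
a = 10: 10+-4=6, 10+-2=8, 10+1=11, 10+2=12
a = 11: 11+-4=7, 11+-2=9, 11+1=12, 11+2=13
a = 12: 12+-4=8, 12+-2=10, 12+1=13, 12+2=14
Collecting distinct sums: A + B = {6, 7, 8, 9, 10, 11, 12, 13, 14}
|A + B| = 9

A + B = {6, 7, 8, 9, 10, 11, 12, 13, 14}


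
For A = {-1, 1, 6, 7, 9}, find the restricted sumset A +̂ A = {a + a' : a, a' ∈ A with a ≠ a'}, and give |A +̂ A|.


Restricted sumset: A +̂ A = {a + a' : a ∈ A, a' ∈ A, a ≠ a'}.
Equivalently, take A + A and drop any sum 2a that is achievable ONLY as a + a for a ∈ A (i.e. sums representable only with equal summands).
Enumerate pairs (a, a') with a < a' (symmetric, so each unordered pair gives one sum; this covers all a ≠ a'):
  -1 + 1 = 0
  -1 + 6 = 5
  -1 + 7 = 6
  -1 + 9 = 8
  1 + 6 = 7
  1 + 7 = 8
  1 + 9 = 10
  6 + 7 = 13
  6 + 9 = 15
  7 + 9 = 16
Collected distinct sums: {0, 5, 6, 7, 8, 10, 13, 15, 16}
|A +̂ A| = 9
(Reference bound: |A +̂ A| ≥ 2|A| - 3 for |A| ≥ 2, with |A| = 5 giving ≥ 7.)

|A +̂ A| = 9


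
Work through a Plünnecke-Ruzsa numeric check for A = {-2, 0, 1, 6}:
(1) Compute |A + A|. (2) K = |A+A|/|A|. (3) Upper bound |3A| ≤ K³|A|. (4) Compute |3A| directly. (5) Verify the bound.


|A| = 4.
Step 1: Compute A + A by enumerating all 16 pairs.
A + A = {-4, -2, -1, 0, 1, 2, 4, 6, 7, 12}, so |A + A| = 10.
Step 2: Doubling constant K = |A + A|/|A| = 10/4 = 10/4 ≈ 2.5000.
Step 3: Plünnecke-Ruzsa gives |3A| ≤ K³·|A| = (2.5000)³ · 4 ≈ 62.5000.
Step 4: Compute 3A = A + A + A directly by enumerating all triples (a,b,c) ∈ A³; |3A| = 18.
Step 5: Check 18 ≤ 62.5000? Yes ✓.

K = 10/4, Plünnecke-Ruzsa bound K³|A| ≈ 62.5000, |3A| = 18, inequality holds.


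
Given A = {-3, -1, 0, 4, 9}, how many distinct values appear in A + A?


A + A = {a + a' : a, a' ∈ A}; |A| = 5.
General bounds: 2|A| - 1 ≤ |A + A| ≤ |A|(|A|+1)/2, i.e. 9 ≤ |A + A| ≤ 15.
Lower bound 2|A|-1 is attained iff A is an arithmetic progression.
Enumerate sums a + a' for a ≤ a' (symmetric, so this suffices):
a = -3: -3+-3=-6, -3+-1=-4, -3+0=-3, -3+4=1, -3+9=6
a = -1: -1+-1=-2, -1+0=-1, -1+4=3, -1+9=8
a = 0: 0+0=0, 0+4=4, 0+9=9
a = 4: 4+4=8, 4+9=13
a = 9: 9+9=18
Distinct sums: {-6, -4, -3, -2, -1, 0, 1, 3, 4, 6, 8, 9, 13, 18}
|A + A| = 14

|A + A| = 14


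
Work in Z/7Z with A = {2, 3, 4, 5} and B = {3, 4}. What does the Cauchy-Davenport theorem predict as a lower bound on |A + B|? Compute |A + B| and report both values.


Cauchy-Davenport: |A + B| ≥ min(p, |A| + |B| - 1) for A, B nonempty in Z/pZ.
|A| = 4, |B| = 2, p = 7.
CD lower bound = min(7, 4 + 2 - 1) = min(7, 5) = 5.
Compute A + B mod 7 directly:
a = 2: 2+3=5, 2+4=6
a = 3: 3+3=6, 3+4=0
a = 4: 4+3=0, 4+4=1
a = 5: 5+3=1, 5+4=2
A + B = {0, 1, 2, 5, 6}, so |A + B| = 5.
Verify: 5 ≥ 5? Yes ✓.

CD lower bound = 5, actual |A + B| = 5.


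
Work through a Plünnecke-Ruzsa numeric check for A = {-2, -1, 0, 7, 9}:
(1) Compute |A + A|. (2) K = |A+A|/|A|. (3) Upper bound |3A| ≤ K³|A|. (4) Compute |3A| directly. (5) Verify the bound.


|A| = 5.
Step 1: Compute A + A by enumerating all 25 pairs.
A + A = {-4, -3, -2, -1, 0, 5, 6, 7, 8, 9, 14, 16, 18}, so |A + A| = 13.
Step 2: Doubling constant K = |A + A|/|A| = 13/5 = 13/5 ≈ 2.6000.
Step 3: Plünnecke-Ruzsa gives |3A| ≤ K³·|A| = (2.6000)³ · 5 ≈ 87.8800.
Step 4: Compute 3A = A + A + A directly by enumerating all triples (a,b,c) ∈ A³; |3A| = 25.
Step 5: Check 25 ≤ 87.8800? Yes ✓.

K = 13/5, Plünnecke-Ruzsa bound K³|A| ≈ 87.8800, |3A| = 25, inequality holds.


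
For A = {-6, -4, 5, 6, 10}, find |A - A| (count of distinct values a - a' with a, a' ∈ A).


A - A = {a - a' : a, a' ∈ A}; |A| = 5.
Bounds: 2|A|-1 ≤ |A - A| ≤ |A|² - |A| + 1, i.e. 9 ≤ |A - A| ≤ 21.
Note: 0 ∈ A - A always (from a - a). The set is symmetric: if d ∈ A - A then -d ∈ A - A.
Enumerate nonzero differences d = a - a' with a > a' (then include -d):
Positive differences: {1, 2, 4, 5, 9, 10, 11, 12, 14, 16}
Full difference set: {0} ∪ (positive diffs) ∪ (negative diffs).
|A - A| = 1 + 2·10 = 21 (matches direct enumeration: 21).

|A - A| = 21


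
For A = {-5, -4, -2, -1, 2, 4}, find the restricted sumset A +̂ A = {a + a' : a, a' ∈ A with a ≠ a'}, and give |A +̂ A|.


Restricted sumset: A +̂ A = {a + a' : a ∈ A, a' ∈ A, a ≠ a'}.
Equivalently, take A + A and drop any sum 2a that is achievable ONLY as a + a for a ∈ A (i.e. sums representable only with equal summands).
Enumerate pairs (a, a') with a < a' (symmetric, so each unordered pair gives one sum; this covers all a ≠ a'):
  -5 + -4 = -9
  -5 + -2 = -7
  -5 + -1 = -6
  -5 + 2 = -3
  -5 + 4 = -1
  -4 + -2 = -6
  -4 + -1 = -5
  -4 + 2 = -2
  -4 + 4 = 0
  -2 + -1 = -3
  -2 + 2 = 0
  -2 + 4 = 2
  -1 + 2 = 1
  -1 + 4 = 3
  2 + 4 = 6
Collected distinct sums: {-9, -7, -6, -5, -3, -2, -1, 0, 1, 2, 3, 6}
|A +̂ A| = 12
(Reference bound: |A +̂ A| ≥ 2|A| - 3 for |A| ≥ 2, with |A| = 6 giving ≥ 9.)

|A +̂ A| = 12


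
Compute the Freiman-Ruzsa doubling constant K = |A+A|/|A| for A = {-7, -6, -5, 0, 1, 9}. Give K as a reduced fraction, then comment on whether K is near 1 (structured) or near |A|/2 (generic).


|A| = 6.
Compute A + A by enumerating all 36 pairs.
A + A = {-14, -13, -12, -11, -10, -7, -6, -5, -4, 0, 1, 2, 3, 4, 9, 10, 18}, so |A + A| = 17.
K = |A + A| / |A| = 17/6 (already in lowest terms) ≈ 2.8333.
Reference: AP of size 6 gives K = 11/6 ≈ 1.8333; a fully generic set of size 6 gives K ≈ 3.5000.

|A| = 6, |A + A| = 17, K = 17/6.


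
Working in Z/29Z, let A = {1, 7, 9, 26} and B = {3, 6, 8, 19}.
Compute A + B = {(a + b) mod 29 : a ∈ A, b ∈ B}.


Work in Z/29Z: reduce every sum a + b modulo 29.
Enumerate all 16 pairs:
a = 1: 1+3=4, 1+6=7, 1+8=9, 1+19=20
a = 7: 7+3=10, 7+6=13, 7+8=15, 7+19=26
a = 9: 9+3=12, 9+6=15, 9+8=17, 9+19=28
a = 26: 26+3=0, 26+6=3, 26+8=5, 26+19=16
Distinct residues collected: {0, 3, 4, 5, 7, 9, 10, 12, 13, 15, 16, 17, 20, 26, 28}
|A + B| = 15 (out of 29 total residues).

A + B = {0, 3, 4, 5, 7, 9, 10, 12, 13, 15, 16, 17, 20, 26, 28}


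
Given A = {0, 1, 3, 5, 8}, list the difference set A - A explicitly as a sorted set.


A - A = {a - a' : a, a' ∈ A}.
Compute a - a' for each ordered pair (a, a'):
a = 0: 0-0=0, 0-1=-1, 0-3=-3, 0-5=-5, 0-8=-8
a = 1: 1-0=1, 1-1=0, 1-3=-2, 1-5=-4, 1-8=-7
a = 3: 3-0=3, 3-1=2, 3-3=0, 3-5=-2, 3-8=-5
a = 5: 5-0=5, 5-1=4, 5-3=2, 5-5=0, 5-8=-3
a = 8: 8-0=8, 8-1=7, 8-3=5, 8-5=3, 8-8=0
Collecting distinct values (and noting 0 appears from a-a):
A - A = {-8, -7, -5, -4, -3, -2, -1, 0, 1, 2, 3, 4, 5, 7, 8}
|A - A| = 15

A - A = {-8, -7, -5, -4, -3, -2, -1, 0, 1, 2, 3, 4, 5, 7, 8}


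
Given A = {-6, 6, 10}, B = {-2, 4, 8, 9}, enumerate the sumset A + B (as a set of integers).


A + B = {a + b : a ∈ A, b ∈ B}.
Enumerate all |A|·|B| = 3·4 = 12 pairs (a, b) and collect distinct sums.
a = -6: -6+-2=-8, -6+4=-2, -6+8=2, -6+9=3
a = 6: 6+-2=4, 6+4=10, 6+8=14, 6+9=15
a = 10: 10+-2=8, 10+4=14, 10+8=18, 10+9=19
Collecting distinct sums: A + B = {-8, -2, 2, 3, 4, 8, 10, 14, 15, 18, 19}
|A + B| = 11

A + B = {-8, -2, 2, 3, 4, 8, 10, 14, 15, 18, 19}


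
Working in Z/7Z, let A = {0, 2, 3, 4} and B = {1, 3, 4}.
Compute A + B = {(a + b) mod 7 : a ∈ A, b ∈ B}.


Work in Z/7Z: reduce every sum a + b modulo 7.
Enumerate all 12 pairs:
a = 0: 0+1=1, 0+3=3, 0+4=4
a = 2: 2+1=3, 2+3=5, 2+4=6
a = 3: 3+1=4, 3+3=6, 3+4=0
a = 4: 4+1=5, 4+3=0, 4+4=1
Distinct residues collected: {0, 1, 3, 4, 5, 6}
|A + B| = 6 (out of 7 total residues).

A + B = {0, 1, 3, 4, 5, 6}


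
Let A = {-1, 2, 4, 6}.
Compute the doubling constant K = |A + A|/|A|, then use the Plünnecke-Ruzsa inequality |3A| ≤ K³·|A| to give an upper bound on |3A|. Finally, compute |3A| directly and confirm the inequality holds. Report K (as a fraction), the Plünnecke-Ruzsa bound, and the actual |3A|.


|A| = 4.
Step 1: Compute A + A by enumerating all 16 pairs.
A + A = {-2, 1, 3, 4, 5, 6, 8, 10, 12}, so |A + A| = 9.
Step 2: Doubling constant K = |A + A|/|A| = 9/4 = 9/4 ≈ 2.2500.
Step 3: Plünnecke-Ruzsa gives |3A| ≤ K³·|A| = (2.2500)³ · 4 ≈ 45.5625.
Step 4: Compute 3A = A + A + A directly by enumerating all triples (a,b,c) ∈ A³; |3A| = 16.
Step 5: Check 16 ≤ 45.5625? Yes ✓.

K = 9/4, Plünnecke-Ruzsa bound K³|A| ≈ 45.5625, |3A| = 16, inequality holds.


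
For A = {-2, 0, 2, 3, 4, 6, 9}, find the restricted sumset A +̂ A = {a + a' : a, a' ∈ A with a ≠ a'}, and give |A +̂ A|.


Restricted sumset: A +̂ A = {a + a' : a ∈ A, a' ∈ A, a ≠ a'}.
Equivalently, take A + A and drop any sum 2a that is achievable ONLY as a + a for a ∈ A (i.e. sums representable only with equal summands).
Enumerate pairs (a, a') with a < a' (symmetric, so each unordered pair gives one sum; this covers all a ≠ a'):
  -2 + 0 = -2
  -2 + 2 = 0
  -2 + 3 = 1
  -2 + 4 = 2
  -2 + 6 = 4
  -2 + 9 = 7
  0 + 2 = 2
  0 + 3 = 3
  0 + 4 = 4
  0 + 6 = 6
  0 + 9 = 9
  2 + 3 = 5
  2 + 4 = 6
  2 + 6 = 8
  2 + 9 = 11
  3 + 4 = 7
  3 + 6 = 9
  3 + 9 = 12
  4 + 6 = 10
  4 + 9 = 13
  6 + 9 = 15
Collected distinct sums: {-2, 0, 1, 2, 3, 4, 5, 6, 7, 8, 9, 10, 11, 12, 13, 15}
|A +̂ A| = 16
(Reference bound: |A +̂ A| ≥ 2|A| - 3 for |A| ≥ 2, with |A| = 7 giving ≥ 11.)

|A +̂ A| = 16


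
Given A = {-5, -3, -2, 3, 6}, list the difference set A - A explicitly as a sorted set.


A - A = {a - a' : a, a' ∈ A}.
Compute a - a' for each ordered pair (a, a'):
a = -5: -5--5=0, -5--3=-2, -5--2=-3, -5-3=-8, -5-6=-11
a = -3: -3--5=2, -3--3=0, -3--2=-1, -3-3=-6, -3-6=-9
a = -2: -2--5=3, -2--3=1, -2--2=0, -2-3=-5, -2-6=-8
a = 3: 3--5=8, 3--3=6, 3--2=5, 3-3=0, 3-6=-3
a = 6: 6--5=11, 6--3=9, 6--2=8, 6-3=3, 6-6=0
Collecting distinct values (and noting 0 appears from a-a):
A - A = {-11, -9, -8, -6, -5, -3, -2, -1, 0, 1, 2, 3, 5, 6, 8, 9, 11}
|A - A| = 17

A - A = {-11, -9, -8, -6, -5, -3, -2, -1, 0, 1, 2, 3, 5, 6, 8, 9, 11}


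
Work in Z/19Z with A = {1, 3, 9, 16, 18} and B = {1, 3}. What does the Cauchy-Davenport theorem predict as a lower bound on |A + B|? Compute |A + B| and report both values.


Cauchy-Davenport: |A + B| ≥ min(p, |A| + |B| - 1) for A, B nonempty in Z/pZ.
|A| = 5, |B| = 2, p = 19.
CD lower bound = min(19, 5 + 2 - 1) = min(19, 6) = 6.
Compute A + B mod 19 directly:
a = 1: 1+1=2, 1+3=4
a = 3: 3+1=4, 3+3=6
a = 9: 9+1=10, 9+3=12
a = 16: 16+1=17, 16+3=0
a = 18: 18+1=0, 18+3=2
A + B = {0, 2, 4, 6, 10, 12, 17}, so |A + B| = 7.
Verify: 7 ≥ 6? Yes ✓.

CD lower bound = 6, actual |A + B| = 7.


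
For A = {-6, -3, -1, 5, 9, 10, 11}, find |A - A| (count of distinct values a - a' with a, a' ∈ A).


A - A = {a - a' : a, a' ∈ A}; |A| = 7.
Bounds: 2|A|-1 ≤ |A - A| ≤ |A|² - |A| + 1, i.e. 13 ≤ |A - A| ≤ 43.
Note: 0 ∈ A - A always (from a - a). The set is symmetric: if d ∈ A - A then -d ∈ A - A.
Enumerate nonzero differences d = a - a' with a > a' (then include -d):
Positive differences: {1, 2, 3, 4, 5, 6, 8, 10, 11, 12, 13, 14, 15, 16, 17}
Full difference set: {0} ∪ (positive diffs) ∪ (negative diffs).
|A - A| = 1 + 2·15 = 31 (matches direct enumeration: 31).

|A - A| = 31


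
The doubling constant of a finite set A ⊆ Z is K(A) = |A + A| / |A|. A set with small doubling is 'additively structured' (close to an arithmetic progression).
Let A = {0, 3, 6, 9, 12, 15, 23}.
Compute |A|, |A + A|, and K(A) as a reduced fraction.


|A| = 7.
Compute A + A by enumerating all 49 pairs.
A + A = {0, 3, 6, 9, 12, 15, 18, 21, 23, 24, 26, 27, 29, 30, 32, 35, 38, 46}, so |A + A| = 18.
K = |A + A| / |A| = 18/7 (already in lowest terms) ≈ 2.5714.
Reference: AP of size 7 gives K = 13/7 ≈ 1.8571; a fully generic set of size 7 gives K ≈ 4.0000.

|A| = 7, |A + A| = 18, K = 18/7.


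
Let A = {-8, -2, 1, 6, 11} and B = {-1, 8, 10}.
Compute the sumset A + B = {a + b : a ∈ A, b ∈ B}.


A + B = {a + b : a ∈ A, b ∈ B}.
Enumerate all |A|·|B| = 5·3 = 15 pairs (a, b) and collect distinct sums.
a = -8: -8+-1=-9, -8+8=0, -8+10=2
a = -2: -2+-1=-3, -2+8=6, -2+10=8
a = 1: 1+-1=0, 1+8=9, 1+10=11
a = 6: 6+-1=5, 6+8=14, 6+10=16
a = 11: 11+-1=10, 11+8=19, 11+10=21
Collecting distinct sums: A + B = {-9, -3, 0, 2, 5, 6, 8, 9, 10, 11, 14, 16, 19, 21}
|A + B| = 14

A + B = {-9, -3, 0, 2, 5, 6, 8, 9, 10, 11, 14, 16, 19, 21}


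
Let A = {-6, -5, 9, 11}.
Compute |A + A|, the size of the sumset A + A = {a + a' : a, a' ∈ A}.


A + A = {a + a' : a, a' ∈ A}; |A| = 4.
General bounds: 2|A| - 1 ≤ |A + A| ≤ |A|(|A|+1)/2, i.e. 7 ≤ |A + A| ≤ 10.
Lower bound 2|A|-1 is attained iff A is an arithmetic progression.
Enumerate sums a + a' for a ≤ a' (symmetric, so this suffices):
a = -6: -6+-6=-12, -6+-5=-11, -6+9=3, -6+11=5
a = -5: -5+-5=-10, -5+9=4, -5+11=6
a = 9: 9+9=18, 9+11=20
a = 11: 11+11=22
Distinct sums: {-12, -11, -10, 3, 4, 5, 6, 18, 20, 22}
|A + A| = 10

|A + A| = 10


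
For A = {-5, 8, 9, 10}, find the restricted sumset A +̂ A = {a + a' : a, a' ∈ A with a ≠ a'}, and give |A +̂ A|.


Restricted sumset: A +̂ A = {a + a' : a ∈ A, a' ∈ A, a ≠ a'}.
Equivalently, take A + A and drop any sum 2a that is achievable ONLY as a + a for a ∈ A (i.e. sums representable only with equal summands).
Enumerate pairs (a, a') with a < a' (symmetric, so each unordered pair gives one sum; this covers all a ≠ a'):
  -5 + 8 = 3
  -5 + 9 = 4
  -5 + 10 = 5
  8 + 9 = 17
  8 + 10 = 18
  9 + 10 = 19
Collected distinct sums: {3, 4, 5, 17, 18, 19}
|A +̂ A| = 6
(Reference bound: |A +̂ A| ≥ 2|A| - 3 for |A| ≥ 2, with |A| = 4 giving ≥ 5.)

|A +̂ A| = 6


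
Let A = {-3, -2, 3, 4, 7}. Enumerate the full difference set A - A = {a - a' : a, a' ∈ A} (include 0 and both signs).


A - A = {a - a' : a, a' ∈ A}.
Compute a - a' for each ordered pair (a, a'):
a = -3: -3--3=0, -3--2=-1, -3-3=-6, -3-4=-7, -3-7=-10
a = -2: -2--3=1, -2--2=0, -2-3=-5, -2-4=-6, -2-7=-9
a = 3: 3--3=6, 3--2=5, 3-3=0, 3-4=-1, 3-7=-4
a = 4: 4--3=7, 4--2=6, 4-3=1, 4-4=0, 4-7=-3
a = 7: 7--3=10, 7--2=9, 7-3=4, 7-4=3, 7-7=0
Collecting distinct values (and noting 0 appears from a-a):
A - A = {-10, -9, -7, -6, -5, -4, -3, -1, 0, 1, 3, 4, 5, 6, 7, 9, 10}
|A - A| = 17

A - A = {-10, -9, -7, -6, -5, -4, -3, -1, 0, 1, 3, 4, 5, 6, 7, 9, 10}


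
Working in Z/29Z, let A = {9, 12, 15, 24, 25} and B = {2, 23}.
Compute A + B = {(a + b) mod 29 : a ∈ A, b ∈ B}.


Work in Z/29Z: reduce every sum a + b modulo 29.
Enumerate all 10 pairs:
a = 9: 9+2=11, 9+23=3
a = 12: 12+2=14, 12+23=6
a = 15: 15+2=17, 15+23=9
a = 24: 24+2=26, 24+23=18
a = 25: 25+2=27, 25+23=19
Distinct residues collected: {3, 6, 9, 11, 14, 17, 18, 19, 26, 27}
|A + B| = 10 (out of 29 total residues).

A + B = {3, 6, 9, 11, 14, 17, 18, 19, 26, 27}


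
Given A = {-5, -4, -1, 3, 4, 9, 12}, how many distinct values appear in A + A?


A + A = {a + a' : a, a' ∈ A}; |A| = 7.
General bounds: 2|A| - 1 ≤ |A + A| ≤ |A|(|A|+1)/2, i.e. 13 ≤ |A + A| ≤ 28.
Lower bound 2|A|-1 is attained iff A is an arithmetic progression.
Enumerate sums a + a' for a ≤ a' (symmetric, so this suffices):
a = -5: -5+-5=-10, -5+-4=-9, -5+-1=-6, -5+3=-2, -5+4=-1, -5+9=4, -5+12=7
a = -4: -4+-4=-8, -4+-1=-5, -4+3=-1, -4+4=0, -4+9=5, -4+12=8
a = -1: -1+-1=-2, -1+3=2, -1+4=3, -1+9=8, -1+12=11
a = 3: 3+3=6, 3+4=7, 3+9=12, 3+12=15
a = 4: 4+4=8, 4+9=13, 4+12=16
a = 9: 9+9=18, 9+12=21
a = 12: 12+12=24
Distinct sums: {-10, -9, -8, -6, -5, -2, -1, 0, 2, 3, 4, 5, 6, 7, 8, 11, 12, 13, 15, 16, 18, 21, 24}
|A + A| = 23

|A + A| = 23


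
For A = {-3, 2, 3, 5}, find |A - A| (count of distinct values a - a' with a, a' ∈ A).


A - A = {a - a' : a, a' ∈ A}; |A| = 4.
Bounds: 2|A|-1 ≤ |A - A| ≤ |A|² - |A| + 1, i.e. 7 ≤ |A - A| ≤ 13.
Note: 0 ∈ A - A always (from a - a). The set is symmetric: if d ∈ A - A then -d ∈ A - A.
Enumerate nonzero differences d = a - a' with a > a' (then include -d):
Positive differences: {1, 2, 3, 5, 6, 8}
Full difference set: {0} ∪ (positive diffs) ∪ (negative diffs).
|A - A| = 1 + 2·6 = 13 (matches direct enumeration: 13).

|A - A| = 13


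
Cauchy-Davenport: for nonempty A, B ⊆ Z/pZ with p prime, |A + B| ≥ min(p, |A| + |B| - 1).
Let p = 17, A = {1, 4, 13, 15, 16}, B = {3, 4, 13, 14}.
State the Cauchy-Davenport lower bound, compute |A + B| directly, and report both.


Cauchy-Davenport: |A + B| ≥ min(p, |A| + |B| - 1) for A, B nonempty in Z/pZ.
|A| = 5, |B| = 4, p = 17.
CD lower bound = min(17, 5 + 4 - 1) = min(17, 8) = 8.
Compute A + B mod 17 directly:
a = 1: 1+3=4, 1+4=5, 1+13=14, 1+14=15
a = 4: 4+3=7, 4+4=8, 4+13=0, 4+14=1
a = 13: 13+3=16, 13+4=0, 13+13=9, 13+14=10
a = 15: 15+3=1, 15+4=2, 15+13=11, 15+14=12
a = 16: 16+3=2, 16+4=3, 16+13=12, 16+14=13
A + B = {0, 1, 2, 3, 4, 5, 7, 8, 9, 10, 11, 12, 13, 14, 15, 16}, so |A + B| = 16.
Verify: 16 ≥ 8? Yes ✓.

CD lower bound = 8, actual |A + B| = 16.


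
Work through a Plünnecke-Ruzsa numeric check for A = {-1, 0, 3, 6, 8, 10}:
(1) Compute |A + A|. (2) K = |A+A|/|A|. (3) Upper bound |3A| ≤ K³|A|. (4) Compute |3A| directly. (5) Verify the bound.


|A| = 6.
Step 1: Compute A + A by enumerating all 36 pairs.
A + A = {-2, -1, 0, 2, 3, 5, 6, 7, 8, 9, 10, 11, 12, 13, 14, 16, 18, 20}, so |A + A| = 18.
Step 2: Doubling constant K = |A + A|/|A| = 18/6 = 18/6 ≈ 3.0000.
Step 3: Plünnecke-Ruzsa gives |3A| ≤ K³·|A| = (3.0000)³ · 6 ≈ 162.0000.
Step 4: Compute 3A = A + A + A directly by enumerating all triples (a,b,c) ∈ A³; |3A| = 31.
Step 5: Check 31 ≤ 162.0000? Yes ✓.

K = 18/6, Plünnecke-Ruzsa bound K³|A| ≈ 162.0000, |3A| = 31, inequality holds.


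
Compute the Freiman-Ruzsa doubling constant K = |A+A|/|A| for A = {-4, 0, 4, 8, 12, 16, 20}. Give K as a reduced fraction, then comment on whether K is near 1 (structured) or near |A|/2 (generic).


|A| = 7.
Compute A + A by enumerating all 49 pairs.
A + A = {-8, -4, 0, 4, 8, 12, 16, 20, 24, 28, 32, 36, 40}, so |A + A| = 13.
K = |A + A| / |A| = 13/7 (already in lowest terms) ≈ 1.8571.
Reference: AP of size 7 gives K = 13/7 ≈ 1.8571; a fully generic set of size 7 gives K ≈ 4.0000.

|A| = 7, |A + A| = 13, K = 13/7.


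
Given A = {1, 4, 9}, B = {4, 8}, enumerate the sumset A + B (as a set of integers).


A + B = {a + b : a ∈ A, b ∈ B}.
Enumerate all |A|·|B| = 3·2 = 6 pairs (a, b) and collect distinct sums.
a = 1: 1+4=5, 1+8=9
a = 4: 4+4=8, 4+8=12
a = 9: 9+4=13, 9+8=17
Collecting distinct sums: A + B = {5, 8, 9, 12, 13, 17}
|A + B| = 6

A + B = {5, 8, 9, 12, 13, 17}


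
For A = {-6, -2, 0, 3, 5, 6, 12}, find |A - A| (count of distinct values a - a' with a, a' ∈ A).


A - A = {a - a' : a, a' ∈ A}; |A| = 7.
Bounds: 2|A|-1 ≤ |A - A| ≤ |A|² - |A| + 1, i.e. 13 ≤ |A - A| ≤ 43.
Note: 0 ∈ A - A always (from a - a). The set is symmetric: if d ∈ A - A then -d ∈ A - A.
Enumerate nonzero differences d = a - a' with a > a' (then include -d):
Positive differences: {1, 2, 3, 4, 5, 6, 7, 8, 9, 11, 12, 14, 18}
Full difference set: {0} ∪ (positive diffs) ∪ (negative diffs).
|A - A| = 1 + 2·13 = 27 (matches direct enumeration: 27).

|A - A| = 27


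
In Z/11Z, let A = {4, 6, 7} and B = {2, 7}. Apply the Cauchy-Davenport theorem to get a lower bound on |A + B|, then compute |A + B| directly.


Cauchy-Davenport: |A + B| ≥ min(p, |A| + |B| - 1) for A, B nonempty in Z/pZ.
|A| = 3, |B| = 2, p = 11.
CD lower bound = min(11, 3 + 2 - 1) = min(11, 4) = 4.
Compute A + B mod 11 directly:
a = 4: 4+2=6, 4+7=0
a = 6: 6+2=8, 6+7=2
a = 7: 7+2=9, 7+7=3
A + B = {0, 2, 3, 6, 8, 9}, so |A + B| = 6.
Verify: 6 ≥ 4? Yes ✓.

CD lower bound = 4, actual |A + B| = 6.


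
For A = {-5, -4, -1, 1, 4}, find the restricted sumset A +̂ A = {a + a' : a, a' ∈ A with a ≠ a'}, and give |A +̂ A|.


Restricted sumset: A +̂ A = {a + a' : a ∈ A, a' ∈ A, a ≠ a'}.
Equivalently, take A + A and drop any sum 2a that is achievable ONLY as a + a for a ∈ A (i.e. sums representable only with equal summands).
Enumerate pairs (a, a') with a < a' (symmetric, so each unordered pair gives one sum; this covers all a ≠ a'):
  -5 + -4 = -9
  -5 + -1 = -6
  -5 + 1 = -4
  -5 + 4 = -1
  -4 + -1 = -5
  -4 + 1 = -3
  -4 + 4 = 0
  -1 + 1 = 0
  -1 + 4 = 3
  1 + 4 = 5
Collected distinct sums: {-9, -6, -5, -4, -3, -1, 0, 3, 5}
|A +̂ A| = 9
(Reference bound: |A +̂ A| ≥ 2|A| - 3 for |A| ≥ 2, with |A| = 5 giving ≥ 7.)

|A +̂ A| = 9


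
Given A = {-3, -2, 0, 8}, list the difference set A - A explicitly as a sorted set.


A - A = {a - a' : a, a' ∈ A}.
Compute a - a' for each ordered pair (a, a'):
a = -3: -3--3=0, -3--2=-1, -3-0=-3, -3-8=-11
a = -2: -2--3=1, -2--2=0, -2-0=-2, -2-8=-10
a = 0: 0--3=3, 0--2=2, 0-0=0, 0-8=-8
a = 8: 8--3=11, 8--2=10, 8-0=8, 8-8=0
Collecting distinct values (and noting 0 appears from a-a):
A - A = {-11, -10, -8, -3, -2, -1, 0, 1, 2, 3, 8, 10, 11}
|A - A| = 13

A - A = {-11, -10, -8, -3, -2, -1, 0, 1, 2, 3, 8, 10, 11}


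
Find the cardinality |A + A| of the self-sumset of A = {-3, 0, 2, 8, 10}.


A + A = {a + a' : a, a' ∈ A}; |A| = 5.
General bounds: 2|A| - 1 ≤ |A + A| ≤ |A|(|A|+1)/2, i.e. 9 ≤ |A + A| ≤ 15.
Lower bound 2|A|-1 is attained iff A is an arithmetic progression.
Enumerate sums a + a' for a ≤ a' (symmetric, so this suffices):
a = -3: -3+-3=-6, -3+0=-3, -3+2=-1, -3+8=5, -3+10=7
a = 0: 0+0=0, 0+2=2, 0+8=8, 0+10=10
a = 2: 2+2=4, 2+8=10, 2+10=12
a = 8: 8+8=16, 8+10=18
a = 10: 10+10=20
Distinct sums: {-6, -3, -1, 0, 2, 4, 5, 7, 8, 10, 12, 16, 18, 20}
|A + A| = 14

|A + A| = 14


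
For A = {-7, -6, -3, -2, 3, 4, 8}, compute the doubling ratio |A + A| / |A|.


|A| = 7.
Compute A + A by enumerating all 49 pairs.
A + A = {-14, -13, -12, -10, -9, -8, -6, -5, -4, -3, -2, 0, 1, 2, 5, 6, 7, 8, 11, 12, 16}, so |A + A| = 21.
K = |A + A| / |A| = 21/7 = 3/1 ≈ 3.0000.
Reference: AP of size 7 gives K = 13/7 ≈ 1.8571; a fully generic set of size 7 gives K ≈ 4.0000.

|A| = 7, |A + A| = 21, K = 21/7 = 3/1.


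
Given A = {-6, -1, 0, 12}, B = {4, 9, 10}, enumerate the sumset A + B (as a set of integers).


A + B = {a + b : a ∈ A, b ∈ B}.
Enumerate all |A|·|B| = 4·3 = 12 pairs (a, b) and collect distinct sums.
a = -6: -6+4=-2, -6+9=3, -6+10=4
a = -1: -1+4=3, -1+9=8, -1+10=9
a = 0: 0+4=4, 0+9=9, 0+10=10
a = 12: 12+4=16, 12+9=21, 12+10=22
Collecting distinct sums: A + B = {-2, 3, 4, 8, 9, 10, 16, 21, 22}
|A + B| = 9

A + B = {-2, 3, 4, 8, 9, 10, 16, 21, 22}


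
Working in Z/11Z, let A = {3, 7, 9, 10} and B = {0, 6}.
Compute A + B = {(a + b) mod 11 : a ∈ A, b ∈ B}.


Work in Z/11Z: reduce every sum a + b modulo 11.
Enumerate all 8 pairs:
a = 3: 3+0=3, 3+6=9
a = 7: 7+0=7, 7+6=2
a = 9: 9+0=9, 9+6=4
a = 10: 10+0=10, 10+6=5
Distinct residues collected: {2, 3, 4, 5, 7, 9, 10}
|A + B| = 7 (out of 11 total residues).

A + B = {2, 3, 4, 5, 7, 9, 10}


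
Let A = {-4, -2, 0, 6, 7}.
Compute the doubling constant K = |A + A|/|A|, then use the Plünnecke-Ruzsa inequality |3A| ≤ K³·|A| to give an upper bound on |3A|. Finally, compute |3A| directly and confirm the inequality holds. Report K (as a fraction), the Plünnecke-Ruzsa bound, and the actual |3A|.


|A| = 5.
Step 1: Compute A + A by enumerating all 25 pairs.
A + A = {-8, -6, -4, -2, 0, 2, 3, 4, 5, 6, 7, 12, 13, 14}, so |A + A| = 14.
Step 2: Doubling constant K = |A + A|/|A| = 14/5 = 14/5 ≈ 2.8000.
Step 3: Plünnecke-Ruzsa gives |3A| ≤ K³·|A| = (2.8000)³ · 5 ≈ 109.7600.
Step 4: Compute 3A = A + A + A directly by enumerating all triples (a,b,c) ∈ A³; |3A| = 26.
Step 5: Check 26 ≤ 109.7600? Yes ✓.

K = 14/5, Plünnecke-Ruzsa bound K³|A| ≈ 109.7600, |3A| = 26, inequality holds.


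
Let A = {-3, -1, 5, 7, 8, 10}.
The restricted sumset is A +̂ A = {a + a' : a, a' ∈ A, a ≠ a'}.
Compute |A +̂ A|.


Restricted sumset: A +̂ A = {a + a' : a ∈ A, a' ∈ A, a ≠ a'}.
Equivalently, take A + A and drop any sum 2a that is achievable ONLY as a + a for a ∈ A (i.e. sums representable only with equal summands).
Enumerate pairs (a, a') with a < a' (symmetric, so each unordered pair gives one sum; this covers all a ≠ a'):
  -3 + -1 = -4
  -3 + 5 = 2
  -3 + 7 = 4
  -3 + 8 = 5
  -3 + 10 = 7
  -1 + 5 = 4
  -1 + 7 = 6
  -1 + 8 = 7
  -1 + 10 = 9
  5 + 7 = 12
  5 + 8 = 13
  5 + 10 = 15
  7 + 8 = 15
  7 + 10 = 17
  8 + 10 = 18
Collected distinct sums: {-4, 2, 4, 5, 6, 7, 9, 12, 13, 15, 17, 18}
|A +̂ A| = 12
(Reference bound: |A +̂ A| ≥ 2|A| - 3 for |A| ≥ 2, with |A| = 6 giving ≥ 9.)

|A +̂ A| = 12
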